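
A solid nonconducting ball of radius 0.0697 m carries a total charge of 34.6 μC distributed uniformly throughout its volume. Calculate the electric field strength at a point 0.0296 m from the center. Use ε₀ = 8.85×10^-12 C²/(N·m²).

Take a concentric spherical Gaussian surface of radius r = 0.0296 m (r < R).
Only the charge within r is enclosed: Q_enc = Q·(r/R)³ = (34.6 μC)·(0.0296 m/0.0697 m)³ = 2.65×10^-6 C.
By Gauss's law, ∮E·dA = E·4πr² = Q_enc/ε₀.
E = |Q_enc|/(4πε₀r²) = (2.65×10^-6)/(4π·8.85×10^-12·(0.0296)²) = 2.72×10^7 N/C.

|E| ≈ 2.72e7 N/C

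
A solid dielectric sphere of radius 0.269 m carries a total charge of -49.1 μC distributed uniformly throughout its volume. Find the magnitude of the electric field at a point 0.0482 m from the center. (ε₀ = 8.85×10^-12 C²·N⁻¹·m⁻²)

|E| ≈ 1.09×10^6 V/m

Take a concentric spherical Gaussian surface of radius r = 0.0482 m (r < R).
Only the charge within r is enclosed: Q_enc = Q·(r/R)³ = (-49.1 μC)·(0.0482 m/0.269 m)³ = -2.825×10^-7 C.
Gauss's law: E·4πr² = Q_enc/ε₀.
E = |Q_enc|/(4πε₀r²) = (2.825e-7)/(4π·8.85×10^-12·(0.0482)²) = 1.09×10^6 N/C.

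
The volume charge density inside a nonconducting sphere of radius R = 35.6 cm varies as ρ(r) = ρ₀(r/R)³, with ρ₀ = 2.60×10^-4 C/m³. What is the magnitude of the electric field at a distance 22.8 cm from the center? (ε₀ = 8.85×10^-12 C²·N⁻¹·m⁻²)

Symmetry ⇒ E = E(r) r̂. Gaussian sphere of radius r = 22.8 cm (r < R).
Q_enc = ∫₀^r ρ(r')·4πr'² dr' = (4πρ₀/R³) ∫₀^r r'^5 dr' = 4πρ₀ r^6/(6·R³) = 1.695×10^-6 C.
Applying ∮E·dA = Q_enc/ε₀ with Φ = E(4πr²):
E = |Q_enc|/(4πε₀r²) = (1.695×10^-6)/(4π·8.85×10^-12·(0.228)²) = 2.93×10^5 N/C.

E = 2.93×10^5 V/m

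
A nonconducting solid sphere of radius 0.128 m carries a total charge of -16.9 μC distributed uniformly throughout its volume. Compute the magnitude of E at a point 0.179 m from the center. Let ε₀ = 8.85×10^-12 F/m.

Symmetry ⇒ E = E(r) r̂. Gaussian sphere of radius r = 0.179 m (r > R, so the entire charge is enclosed).
Q_enc = -16.9 μC = -1.69×10^-5 C.
Gauss's law: E·4πr² = Q_enc/ε₀.
E = |Q_enc|/(4πε₀r²) = (1.69e-5)/(4π·8.85×10^-12·(0.179)²) = 4.74×10^6 N/C.

|E| ≈ 4.74×10^6 N/C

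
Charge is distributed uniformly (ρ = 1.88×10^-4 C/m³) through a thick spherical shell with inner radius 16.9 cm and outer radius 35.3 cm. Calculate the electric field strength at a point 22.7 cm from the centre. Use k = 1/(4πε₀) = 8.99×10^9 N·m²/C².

|E| = 9.44×10^5 N/C

Symmetry ⇒ E = E(r) r̂. Gaussian sphere of radius r = 22.7 cm (within the shell material, 16.9 cm < r < 35.3 cm).
Enclosed charge is the volume from a to r: Q_enc = (4π/3)ρ(r³ − a³) = 5.41×10^-6 C.
Since E is radial and uniform over the Gaussian sphere, Φ = E·4πr² = Q_enc/ε₀.
E = k|Q_enc|/r² = (8.99×10^9)(5.41×10^-6)/(0.227)² = 9.44×10^5 N/C.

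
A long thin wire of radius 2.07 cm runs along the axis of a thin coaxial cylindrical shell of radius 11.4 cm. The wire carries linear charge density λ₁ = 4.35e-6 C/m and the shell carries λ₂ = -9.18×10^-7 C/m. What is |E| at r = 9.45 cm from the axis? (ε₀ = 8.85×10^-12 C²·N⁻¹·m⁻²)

E ≈ 8.28×10^5 N/C

Coaxial Gaussian cylinder, radius r = 9.45 cm, length L (between the conductors, 2.07 cm < r < 11.4 cm).
Only the inner wire is enclosed; the outer shell contributes nothing inside itself. λ_enc = λ₁ = 4.35e-6 C/m.
Gauss's law: E·2πrL = λ_enc L/ε₀.
E = |λ_enc|/(2πε₀r) = (4.35×10^-6)/(2π·8.85×10^-12·0.0945) = 8.28×10^5 N/C.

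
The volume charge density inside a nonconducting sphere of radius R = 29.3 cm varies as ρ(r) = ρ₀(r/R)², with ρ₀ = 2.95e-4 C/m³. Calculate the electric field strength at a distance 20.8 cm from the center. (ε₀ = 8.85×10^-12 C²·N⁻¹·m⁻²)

|E| ≈ 6.99×10^5 N/C

Use a concentric Gaussian sphere at r = 20.8 cm (r < R).
Q_enc = ∫₀^r ρ(r')·4πr'² dr' = (4πρ₀/R²) ∫₀^r r'^4 dr' = 4πρ₀ r^5/(5·R²) = 3.362×10^-6 C.
Applying ∮E·dA = Q_enc/ε₀ with Φ = E(4πr²):
E = |Q_enc|/(4πε₀r²) = (3.362×10^-6)/(4π·8.85×10^-12·(0.208)²) = 6.99×10^5 N/C.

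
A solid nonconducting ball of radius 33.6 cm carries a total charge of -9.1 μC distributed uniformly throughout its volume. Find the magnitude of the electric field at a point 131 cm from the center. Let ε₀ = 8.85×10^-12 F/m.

By spherical symmetry E is radial; choose a Gaussian sphere of radius r = 131 cm (r > R, so the entire charge is enclosed).
Q_enc = -9.1 μC = -9.10e-6 C.
Gauss's law: E·4πr² = Q_enc/ε₀.
E = |Q_enc|/(4πε₀r²) = (9.10×10^-6)/(4π·8.85×10^-12·(1.31)²) = 4.77e4 N/C.

E ≈ 4.77×10^4 N/C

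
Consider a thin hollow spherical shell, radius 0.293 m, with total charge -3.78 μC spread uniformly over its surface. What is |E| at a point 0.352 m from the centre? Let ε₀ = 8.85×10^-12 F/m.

E = 2.74×10^5 N/C

Take a concentric spherical Gaussian surface of radius r = 0.352 m (r > 0.293 m).
The entire shell is enclosed: Q_enc = -3.78×10^-6 C.
By Gauss's law, ∮E·dA = E·4πr² = Q_enc/ε₀.
E = |Q_enc|/(4πε₀r²) = (3.78×10^-6)/(4π·8.85×10^-12·(0.352)²) = 2.74×10^5 N/C.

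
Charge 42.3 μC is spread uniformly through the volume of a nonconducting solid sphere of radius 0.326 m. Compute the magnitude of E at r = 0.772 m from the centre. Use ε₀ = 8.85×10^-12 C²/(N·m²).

6.38e5 N/C

Use a concentric Gaussian sphere at r = 0.772 m (r > R, so the entire charge is enclosed).
Q_enc = 42.3 μC = 4.23×10^-5 C.
Gauss's law: E·4πr² = Q_enc/ε₀.
E = |Q_enc|/(4πε₀r²) = (4.23e-5)/(4π·8.85×10^-12·(0.772)²) = 6.38×10^5 N/C.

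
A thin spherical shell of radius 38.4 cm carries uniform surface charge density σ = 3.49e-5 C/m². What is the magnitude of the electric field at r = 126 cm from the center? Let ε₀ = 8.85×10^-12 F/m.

Take a concentric spherical Gaussian surface of radius r = 126 cm (r > 38.4 cm).
The entire shell is enclosed: Q_enc = σ·4πR² = (3.49×10^-5)·4π·(0.384)² = 6.467×10^-5 C.
Applying ∮E·dA = Q_enc/ε₀ with Φ = E(4πr²):
E = |Q_enc|/(4πε₀r²) = (6.467×10^-5)/(4π·8.85×10^-12·(1.26)²) = 3.66×10^5 N/C.

E ≈ 3.66×10^5 V/m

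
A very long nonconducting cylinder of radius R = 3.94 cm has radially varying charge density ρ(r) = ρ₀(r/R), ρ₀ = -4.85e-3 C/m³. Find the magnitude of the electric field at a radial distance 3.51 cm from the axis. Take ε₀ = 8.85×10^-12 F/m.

Choose a coaxial cylinder of radius r = 3.51 cm (arbitrary length L) as the Gaussian surface (r < R).
λ_enc = ∫₀^r ρ(r')·2πr' dr' = (2πρ₀/R)·r^3/3 = -1.115×10^-5 C/m.
Applying ∮E·dA = Q_enc/ε₀ with the end caps contributing no flux:
E = |λ_enc|/(2πε₀r) = (1.115×10^-5)/(2π·8.85×10^-12·0.0351) = 5.71×10^6 N/C.

E = 5.71e6 V/m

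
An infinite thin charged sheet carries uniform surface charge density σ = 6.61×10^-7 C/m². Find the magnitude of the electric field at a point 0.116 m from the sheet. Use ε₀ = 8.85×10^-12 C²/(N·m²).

The symmetry is planar: E is normal to the sheet and the same magnitude on both sides. Take a pillbox straddling the sheet with end-cap area A.
Only the two end caps contribute flux: Φ = 2EA. With Q_enc = σA, Gauss's law gives E = |σ|/(2ε₀).
E = |σ|/(2ε₀) = (6.61e-7)/(2·8.85×10^-12) = 3.73×10^4 N/C.

3.73e4 N/C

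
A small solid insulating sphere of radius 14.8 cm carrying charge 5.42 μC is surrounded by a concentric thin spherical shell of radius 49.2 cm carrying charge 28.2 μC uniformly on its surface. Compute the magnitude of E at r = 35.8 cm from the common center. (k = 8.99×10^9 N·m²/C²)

Take a concentric spherical Gaussian surface of radius r = 35.8 cm (between the bodies, 14.8 cm < r < 49.2 cm).
The shell at 49.2 cm lies outside the Gaussian surface, so Q_enc = 5.42 μC = 5.42×10^-6 C.
Gauss's law: E·4πr² = Q_enc/ε₀.
E = k|Q_enc|/r² = (8.99×10^9)(5.42e-6)/(0.358)² = 3.80×10^5 N/C.

|E| = 3.80×10^5 N/C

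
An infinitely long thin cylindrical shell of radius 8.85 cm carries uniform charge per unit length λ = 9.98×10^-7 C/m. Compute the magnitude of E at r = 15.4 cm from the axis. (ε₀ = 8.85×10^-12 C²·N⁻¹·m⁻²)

E ≈ 1.17e5 V/m

Coaxial Gaussian cylinder, radius r = 15.4 cm, length L (r > 8.85 cm).
The full line charge is enclosed: λ_enc = 9.98×10^-7 C/m.
By Gauss's law (flux through the curved wall only), E·2πrL = λ_enc L/ε₀.
E = |λ_enc|/(2πε₀r) = (9.98×10^-7)/(2π·8.85×10^-12·0.154) = 1.17×10^5 N/C.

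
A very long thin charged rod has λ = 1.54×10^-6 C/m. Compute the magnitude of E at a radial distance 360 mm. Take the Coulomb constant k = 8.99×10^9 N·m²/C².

Coaxial Gaussian cylinder, radius r = 360 mm, length L.
Q_enc = λL, so λ_enc = 1.54×10^-6 C/m.
Applying ∮E·dA = Q_enc/ε₀ with the end caps contributing no flux:
E = 2k|λ_enc|/r = 2(8.99×10^9)(1.54×10^-6)/(0.36) = 7.69×10^4 N/C.

E ≈ 7.69e4 N/C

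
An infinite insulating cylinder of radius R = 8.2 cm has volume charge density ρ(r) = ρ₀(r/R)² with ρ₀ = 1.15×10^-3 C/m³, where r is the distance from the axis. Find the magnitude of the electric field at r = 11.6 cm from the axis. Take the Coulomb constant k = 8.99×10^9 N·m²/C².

Coaxial Gaussian cylinder, radius r = 11.6 cm, length L (r > R, full charge per length enclosed).
λ_enc = 2π ∫₀^R ρ₀(r'/R)^2 r' dr' = 2πρ₀R²/4 = 1.215×10^-5 C/m.
Gauss's law: E·2πrL = λ_enc L/ε₀.
E = 2k|λ_enc|/r = 2(8.99×10^9)(1.215×10^-5)/(0.116) = 1.88×10^6 N/C.

1.88×10^6 N/C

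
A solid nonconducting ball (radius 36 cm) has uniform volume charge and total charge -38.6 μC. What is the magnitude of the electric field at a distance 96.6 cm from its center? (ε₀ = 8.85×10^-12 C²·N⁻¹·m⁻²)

3.72e5 V/m

Symmetry ⇒ E = E(r) r̂. Gaussian sphere of radius r = 96.6 cm (r > R, so the entire charge is enclosed).
Q_enc = -38.6 μC = -3.86×10^-5 C.
Since E is radial and uniform over the Gaussian sphere, Φ = E·4πr² = Q_enc/ε₀.
E = |Q_enc|/(4πε₀r²) = (3.86e-5)/(4π·8.85×10^-12·(0.966)²) = 3.72×10^5 N/C.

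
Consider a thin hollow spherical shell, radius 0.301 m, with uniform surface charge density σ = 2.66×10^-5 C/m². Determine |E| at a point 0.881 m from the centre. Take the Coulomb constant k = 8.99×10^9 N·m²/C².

|E| ≈ 3.51×10^5 V/m

Symmetry ⇒ E = E(r) r̂. Gaussian sphere of radius r = 0.881 m (r > 0.301 m).
The entire shell is enclosed: Q_enc = σ·4πR² = (2.66e-5)·4π·(0.301)² = 3.028e-5 C.
Gauss's law: E·4πr² = Q_enc/ε₀.
E = k|Q_enc|/r² = (8.99×10^9)(3.028×10^-5)/(0.881)² = 3.51e5 N/C.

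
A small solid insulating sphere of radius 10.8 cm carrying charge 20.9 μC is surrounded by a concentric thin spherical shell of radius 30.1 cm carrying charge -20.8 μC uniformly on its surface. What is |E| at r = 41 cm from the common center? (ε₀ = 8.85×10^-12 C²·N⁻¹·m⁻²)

Symmetry ⇒ E = E(r) r̂. Gaussian sphere of radius r = 41 cm (r > 30.1 cm, enclosing both).
Q_enc = (20.9 μC) + (-20.8 μC) = 1.00e-7 C.
Since E is radial and uniform over the Gaussian sphere, Φ = E·4πr² = Q_enc/ε₀.
E = |Q_enc|/(4πε₀r²) = (1.00×10^-7)/(4π·8.85×10^-12·(0.41)²) = 5.35×10^3 N/C.

|E| = 5.35×10^3 N/C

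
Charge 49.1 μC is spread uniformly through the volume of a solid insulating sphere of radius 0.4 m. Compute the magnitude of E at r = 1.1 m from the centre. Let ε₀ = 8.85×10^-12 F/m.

Take a concentric spherical Gaussian surface of radius r = 1.1 m (r > R, so the entire charge is enclosed).
Q_enc = 49.1 μC = 4.91×10^-5 C.
Since E is radial and uniform over the Gaussian sphere, Φ = E·4πr² = Q_enc/ε₀.
E = |Q_enc|/(4πε₀r²) = (4.91×10^-5)/(4π·8.85×10^-12·(1.1)²) = 3.65×10^5 N/C.

E ≈ 3.65×10^5 N/C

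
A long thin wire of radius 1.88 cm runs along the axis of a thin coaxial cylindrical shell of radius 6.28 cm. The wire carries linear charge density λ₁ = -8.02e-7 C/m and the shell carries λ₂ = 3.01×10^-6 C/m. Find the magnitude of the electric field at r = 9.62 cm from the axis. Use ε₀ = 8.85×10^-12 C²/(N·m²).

|E| ≈ 4.13×10^5 N/C

By cylindrical symmetry E is radial; use a coaxial Gaussian cylinder of radius 9.62 cm and length L (r > 6.28 cm, enclosing both).
λ_enc = λ₁ + λ₂ = (-8.02×10^-7) + (3.01×10^-6) = 2.208×10^-6 C/m.
By Gauss's law (flux through the curved wall only), E·2πrL = λ_enc L/ε₀.
E = |λ_enc|/(2πε₀r) = (2.208×10^-6)/(2π·8.85×10^-12·0.0962) = 4.13e5 N/C.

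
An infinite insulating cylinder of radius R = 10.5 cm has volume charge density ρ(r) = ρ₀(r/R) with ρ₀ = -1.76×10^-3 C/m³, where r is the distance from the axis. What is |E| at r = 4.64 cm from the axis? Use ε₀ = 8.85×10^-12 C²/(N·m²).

|E| = 1.36×10^6 N/C

Coaxial Gaussian cylinder, radius r = 4.64 cm, length L (r < R).
λ_enc = ∫₀^r ρ(r')·2πr' dr' = (2πρ₀/R)·r^3/3 = -3.507×10^-6 C/m.
By Gauss's law (flux through the curved wall only), E·2πrL = λ_enc L/ε₀.
E = |λ_enc|/(2πε₀r) = (3.507×10^-6)/(2π·8.85×10^-12·0.0464) = 1.36e6 N/C.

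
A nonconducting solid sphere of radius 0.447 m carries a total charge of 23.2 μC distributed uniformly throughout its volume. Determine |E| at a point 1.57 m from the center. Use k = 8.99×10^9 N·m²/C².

Take a concentric spherical Gaussian surface of radius r = 1.57 m (r > R, so the entire charge is enclosed).
Q_enc = 23.2 μC = 2.32e-5 C.
Gauss's law: E·4πr² = Q_enc/ε₀.
E = k|Q_enc|/r² = (8.99×10^9)(2.32e-5)/(1.57)² = 8.46×10^4 N/C.

8.46×10^4 N/C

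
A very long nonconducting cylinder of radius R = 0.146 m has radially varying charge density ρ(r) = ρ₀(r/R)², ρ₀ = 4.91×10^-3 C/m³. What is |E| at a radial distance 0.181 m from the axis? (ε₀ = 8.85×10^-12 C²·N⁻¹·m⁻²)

|E| ≈ 1.63×10^7 N/C

Coaxial Gaussian cylinder, radius r = 0.181 m, length L (r > R, full charge per length enclosed).
λ_enc = 2π ∫₀^R ρ₀(r'/R)^2 r' dr' = 2πρ₀R²/4 = 1.644×10^-4 C/m.
Applying ∮E·dA = Q_enc/ε₀ with the end caps contributing no flux:
E = |λ_enc|/(2πε₀r) = (1.644e-4)/(2π·8.85×10^-12·0.181) = 1.63×10^7 N/C.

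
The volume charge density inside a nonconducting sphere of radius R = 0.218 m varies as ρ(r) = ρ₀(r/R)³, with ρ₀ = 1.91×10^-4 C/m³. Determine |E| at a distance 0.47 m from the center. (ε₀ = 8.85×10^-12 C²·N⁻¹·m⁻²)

E ≈ 1.69e5 N/C

Use a concentric Gaussian sphere at r = 0.47 m (r > R, all charge enclosed).
Q_enc = 4π ∫₀^R ρ₀(r'/R)^3 r'² dr' = 4πρ₀R³/6 = 4.144e-6 C.
Gauss's law: E·4πr² = Q_enc/ε₀.
E = |Q_enc|/(4πε₀r²) = (4.144×10^-6)/(4π·8.85×10^-12·(0.47)²) = 1.69×10^5 N/C.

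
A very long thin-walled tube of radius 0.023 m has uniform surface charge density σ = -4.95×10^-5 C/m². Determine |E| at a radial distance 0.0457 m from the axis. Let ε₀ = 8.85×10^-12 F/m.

Take a coaxial cylindrical Gaussian surface of radius r = 0.0457 m and length L (r > 0.023 m).
The whole shell is enclosed: λ_enc = σ·2πR = (-4.95×10^-5)·2π·(0.023) = -7.153×10^-6 C/m.
Applying ∮E·dA = Q_enc/ε₀ with the end caps contributing no flux:
E = |λ_enc|/(2πε₀r) = (7.153×10^-6)/(2π·8.85×10^-12·0.0457) = 2.81×10^6 N/C.

E ≈ 2.81×10^6 N/C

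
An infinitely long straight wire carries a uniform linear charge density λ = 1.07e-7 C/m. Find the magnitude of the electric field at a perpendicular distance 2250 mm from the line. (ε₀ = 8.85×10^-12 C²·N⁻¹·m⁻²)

Choose a coaxial cylinder of radius r = 2250 mm (arbitrary length L) as the Gaussian surface.
Q_enc = λL, so λ_enc = 1.07×10^-7 C/m.
Since E is radial and uniform over the curved surface, Φ = E·2πrL = Q_enc/ε₀ = λ_enc L/ε₀.
E = |λ_enc|/(2πε₀r) = (1.07×10^-7)/(2π·8.85×10^-12·2.25) = 855 N/C.

855 N/C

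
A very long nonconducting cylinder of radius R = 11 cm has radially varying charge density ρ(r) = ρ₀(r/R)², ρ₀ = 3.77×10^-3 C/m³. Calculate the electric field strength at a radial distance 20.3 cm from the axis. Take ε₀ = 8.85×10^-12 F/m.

By cylindrical symmetry E is radial; use a coaxial Gaussian cylinder of radius 20.3 cm and length L (r > R, full charge per length enclosed).
λ_enc = 2π ∫₀^R ρ₀(r'/R)^2 r' dr' = 2πρ₀R²/4 = 7.166×10^-5 C/m.
Since E is radial and uniform over the curved surface, Φ = E·2πrL = Q_enc/ε₀ = λ_enc L/ε₀.
E = |λ_enc|/(2πε₀r) = (7.166×10^-5)/(2π·8.85×10^-12·0.203) = 6.35e6 N/C.

|E| = 6.35e6 N/C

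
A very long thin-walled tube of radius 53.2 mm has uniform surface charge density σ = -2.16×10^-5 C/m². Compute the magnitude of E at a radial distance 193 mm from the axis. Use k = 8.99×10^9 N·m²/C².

E ≈ 6.73e5 V/m

Take a coaxial cylindrical Gaussian surface of radius r = 193 mm and length L (r > 53.2 mm).
The whole shell is enclosed: λ_enc = σ·2πR = (-2.16×10^-5)·2π·(0.0532) = -7.22×10^-6 C/m.
Since E is radial and uniform over the curved surface, Φ = E·2πrL = Q_enc/ε₀ = λ_enc L/ε₀.
E = 2k|λ_enc|/r = 2(8.99×10^9)(7.22e-6)/(0.193) = 6.73e5 N/C.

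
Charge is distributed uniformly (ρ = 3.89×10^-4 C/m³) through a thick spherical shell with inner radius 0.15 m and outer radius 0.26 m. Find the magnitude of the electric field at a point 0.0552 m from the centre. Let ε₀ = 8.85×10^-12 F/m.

Use a concentric Gaussian sphere at r = 0.0552 m (r < 0.15 m, inside the empty cavity).
Q_enc = 0 (all charge lies at larger r); Gauss's law gives E = 0.

|E| = 0 N/C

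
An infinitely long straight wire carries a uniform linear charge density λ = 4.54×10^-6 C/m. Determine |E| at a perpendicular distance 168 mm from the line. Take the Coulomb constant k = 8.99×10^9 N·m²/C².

|E| ≈ 4.86e5 V/m

Coaxial Gaussian cylinder, radius r = 168 mm, length L.
Q_enc = λL, so λ_enc = 4.54×10^-6 C/m.
Applying ∮E·dA = Q_enc/ε₀ with the end caps contributing no flux:
E = 2k|λ_enc|/r = 2(8.99×10^9)(4.54e-6)/(0.168) = 4.86×10^5 N/C.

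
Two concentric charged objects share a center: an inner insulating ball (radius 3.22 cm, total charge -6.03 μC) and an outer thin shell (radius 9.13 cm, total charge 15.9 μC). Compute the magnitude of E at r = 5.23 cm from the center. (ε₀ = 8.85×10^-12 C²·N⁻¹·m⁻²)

|E| = 1.98×10^7 V/m

Use a concentric Gaussian sphere at r = 5.23 cm (between the bodies, 3.22 cm < r < 9.13 cm).
Only the inner charge is enclosed; the outer shell contributes nothing inside itself. Q_enc = -6.03 μC = -6.03e-6 C.
Gauss's law: E·4πr² = Q_enc/ε₀.
E = |Q_enc|/(4πε₀r²) = (6.03e-6)/(4π·8.85×10^-12·(0.0523)²) = 1.98×10^7 N/C.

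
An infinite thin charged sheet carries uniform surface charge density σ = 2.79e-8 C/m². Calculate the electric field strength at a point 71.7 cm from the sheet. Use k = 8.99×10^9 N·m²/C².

The symmetry is planar: E is normal to the sheet and the same magnitude on both sides. Take a pillbox straddling the sheet with end-cap area A.
Only the two end caps contribute flux: Φ = 2EA. With Q_enc = σA, Gauss's law gives E = |σ|/(2ε₀).
E = 2πk|σ| = 2π(8.99×10^9)(2.79×10^-8) = 1.58×10^3 N/C.

E ≈ 1.58×10^3 N/C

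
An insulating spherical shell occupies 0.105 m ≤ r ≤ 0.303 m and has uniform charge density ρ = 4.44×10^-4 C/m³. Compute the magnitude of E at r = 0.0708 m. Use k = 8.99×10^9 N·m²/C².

E = 0

Symmetry ⇒ E = E(r) r̂. Gaussian sphere of radius r = 0.0708 m (r < 0.105 m, inside the empty cavity).
No charge is enclosed, so by Gauss's law E·4πr² = 0 ⇒ E = 0.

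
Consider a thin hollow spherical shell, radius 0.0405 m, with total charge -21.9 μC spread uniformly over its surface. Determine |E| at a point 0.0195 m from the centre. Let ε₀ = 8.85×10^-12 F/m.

By spherical symmetry E is radial; choose a Gaussian sphere of radius r = 0.0195 m (inside the shell, r < 0.0405 m).
No charge lies within this surface, so Q_enc = 0 and Gauss's law gives E·4πr² = 0 ⇒ E = 0.

|E| = 0 N/C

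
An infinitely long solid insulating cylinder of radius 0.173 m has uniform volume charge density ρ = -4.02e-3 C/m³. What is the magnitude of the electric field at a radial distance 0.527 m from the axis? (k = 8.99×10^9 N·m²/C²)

Coaxial Gaussian cylinder, radius r = 0.527 m, length L (r > 0.173 m, full cross-section enclosed).
λ_enc = ρ·πR² = (-4.02e-3)π(0.173)² = -3.78×10^-4 C/m.
Gauss's law: E·2πrL = λ_enc L/ε₀.
E = 2k|λ_enc|/r = 2(8.99×10^9)(3.78×10^-4)/(0.527) = 1.29×10^7 N/C.

E = 1.29×10^7 N/C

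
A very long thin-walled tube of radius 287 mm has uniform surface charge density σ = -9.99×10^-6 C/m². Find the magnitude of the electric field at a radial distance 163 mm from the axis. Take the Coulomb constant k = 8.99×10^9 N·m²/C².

E = 0 (no enclosed charge)

Take a coaxial cylindrical Gaussian surface of radius r = 163 mm and length L (r < 287 mm, inside the shell).
No charge is enclosed, so Gauss's law gives E·2πrL = 0 ⇒ E = 0.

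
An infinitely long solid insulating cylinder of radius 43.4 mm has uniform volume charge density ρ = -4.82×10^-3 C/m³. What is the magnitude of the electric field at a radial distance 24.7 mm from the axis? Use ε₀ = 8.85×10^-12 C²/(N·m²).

E = 6.73e6 V/m

Coaxial Gaussian cylinder, radius r = 24.7 mm, length L (r < R).
Enclosed charge per unit length: λ_enc = ρ·πr² = (-4.82e-3)π(0.0247)² = -9.238×10^-6 C/m.
By Gauss's law (flux through the curved wall only), E·2πrL = λ_enc L/ε₀.
E = |λ_enc|/(2πε₀r) = (9.238×10^-6)/(2π·8.85×10^-12·0.0247) = 6.73×10^6 N/C.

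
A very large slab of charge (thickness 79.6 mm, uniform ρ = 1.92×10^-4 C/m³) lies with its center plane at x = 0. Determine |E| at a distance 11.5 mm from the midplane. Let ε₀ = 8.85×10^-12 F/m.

By symmetry E is perpendicular to the slab. A Gaussian pillbox from −11.5 mm to +11.5 mm (face area A) lies entirely within the slab.
Q_enc = ρ·(2x)·A and flux = 2EA, so 2EA = 2ρxA/ε₀ ⇒ E = |ρ|x/ε₀.
E = (1.92e-4)(0.0115)/(8.85×10^-12) = 2.49×10^5 N/C.

E = 2.49×10^5 N/C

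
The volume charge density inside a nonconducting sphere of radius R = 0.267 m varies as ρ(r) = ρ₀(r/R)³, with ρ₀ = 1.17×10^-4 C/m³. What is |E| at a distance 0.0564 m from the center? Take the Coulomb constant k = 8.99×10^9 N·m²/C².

|E| ≈ 1.17×10^3 N/C

Take a concentric spherical Gaussian surface of radius r = 0.0564 m (r < R).
Integrate the density: Q_enc = 4π ∫₀^r ρ₀(r'/R)^3 r'² dr' = 4πρ₀ r^6/(6·R³) = 4.144×10^-10 C.
By Gauss's law, ∮E·dA = E·4πr² = Q_enc/ε₀.
E = k|Q_enc|/r² = (8.99×10^9)(4.144×10^-10)/(0.0564)² = 1.17×10^3 N/C.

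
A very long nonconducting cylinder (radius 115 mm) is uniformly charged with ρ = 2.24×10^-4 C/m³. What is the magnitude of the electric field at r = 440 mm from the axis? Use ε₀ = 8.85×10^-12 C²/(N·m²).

By cylindrical symmetry E is radial; use a coaxial Gaussian cylinder of radius 440 mm and length L (r > 115 mm, full cross-section enclosed).
λ_enc = ρ·πR² = (2.24×10^-4)π(0.115)² = 9.307e-6 C/m.
Applying ∮E·dA = Q_enc/ε₀ with the end caps contributing no flux:
E = |λ_enc|/(2πε₀r) = (9.307×10^-6)/(2π·8.85×10^-12·0.44) = 3.80×10^5 N/C.

E ≈ 3.80×10^5 V/m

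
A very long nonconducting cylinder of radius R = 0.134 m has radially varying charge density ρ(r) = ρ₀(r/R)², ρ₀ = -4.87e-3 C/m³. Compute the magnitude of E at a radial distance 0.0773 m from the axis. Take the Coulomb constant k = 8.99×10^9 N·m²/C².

Coaxial Gaussian cylinder, radius r = 0.0773 m, length L (r < R).
λ_enc = ∫₀^r ρ(r')·2πr' dr' = (2πρ₀/R²)·r^4/4 = -1.521×10^-5 C/m.
Since E is radial and uniform over the curved surface, Φ = E·2πrL = Q_enc/ε₀ = λ_enc L/ε₀.
E = 2k|λ_enc|/r = 2(8.99×10^9)(1.521×10^-5)/(0.0773) = 3.54×10^6 N/C.

E ≈ 3.54×10^6 V/m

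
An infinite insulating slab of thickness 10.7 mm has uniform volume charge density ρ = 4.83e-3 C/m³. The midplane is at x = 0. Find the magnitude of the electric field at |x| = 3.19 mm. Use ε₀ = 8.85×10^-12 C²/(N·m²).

E = 1.74×10^6 N/C

By symmetry E is perpendicular to the slab. A Gaussian pillbox from −3.19 mm to +3.19 mm (face area A) lies entirely within the slab.
Q_enc = ρ·(2x)·A and flux = 2EA, so 2EA = 2ρxA/ε₀ ⇒ E = |ρ|x/ε₀.
E = (4.83e-3)(0.00319)/(8.85×10^-12) = 1.74×10^6 N/C.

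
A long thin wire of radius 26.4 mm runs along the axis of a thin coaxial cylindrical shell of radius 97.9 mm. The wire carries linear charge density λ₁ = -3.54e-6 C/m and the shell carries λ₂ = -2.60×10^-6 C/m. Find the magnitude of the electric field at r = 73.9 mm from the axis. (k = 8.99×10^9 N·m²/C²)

E = 8.61e5 N/C

Take a coaxial cylindrical Gaussian surface of radius r = 73.9 mm and length L (between the conductors, 26.4 mm < r < 97.9 mm).
The shell at 97.9 mm lies outside the Gaussian surface, so λ_enc = λ₁ = -3.54×10^-6 C/m.
Gauss's law: E·2πrL = λ_enc L/ε₀.
E = 2k|λ_enc|/r = 2(8.99×10^9)(3.54×10^-6)/(0.0739) = 8.61×10^5 N/C.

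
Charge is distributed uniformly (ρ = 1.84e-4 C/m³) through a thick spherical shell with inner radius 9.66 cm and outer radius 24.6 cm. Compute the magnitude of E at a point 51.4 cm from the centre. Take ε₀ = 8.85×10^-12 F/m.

E ≈ 3.67e5 N/C

Take a concentric spherical Gaussian surface of radius r = 51.4 cm (r > 24.6 cm, enclosing the whole shell).
Q_enc = ρ·(4π/3)(b³ − a³) = (1.84e-4)·(4π/3)·((0.246)³ − (0.0966)³) = 1.078×10^-5 C.
Since E is radial and uniform over the Gaussian sphere, Φ = E·4πr² = Q_enc/ε₀.
E = |Q_enc|/(4πε₀r²) = (1.078×10^-5)/(4π·8.85×10^-12·(0.514)²) = 3.67e5 N/C.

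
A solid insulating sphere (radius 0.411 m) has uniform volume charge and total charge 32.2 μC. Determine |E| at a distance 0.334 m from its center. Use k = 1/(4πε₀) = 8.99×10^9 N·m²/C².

E = 1.39×10^6 N/C

By spherical symmetry E is radial; choose a Gaussian sphere of radius r = 0.334 m (r < R).
For a uniform sphere the enclosed fraction is (r/R)³, so Q_enc = (32.2 μC)(0.334/0.411)³ = 1.728×10^-5 C.
By Gauss's law, ∮E·dA = E·4πr² = Q_enc/ε₀.
E = k|Q_enc|/r² = (8.99×10^9)(1.728×10^-5)/(0.334)² = 1.39×10^6 N/C.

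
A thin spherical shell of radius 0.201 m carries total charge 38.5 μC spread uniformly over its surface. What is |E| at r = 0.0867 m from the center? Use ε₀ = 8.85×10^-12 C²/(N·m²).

Symmetry ⇒ E = E(r) r̂. Gaussian sphere of radius r = 0.0867 m (inside the shell, r < 0.201 m).
All the charge is outside the Gaussian surface: Q_enc = 0, hence E = 0 everywhere inside the shell.

|E| = 0 N/C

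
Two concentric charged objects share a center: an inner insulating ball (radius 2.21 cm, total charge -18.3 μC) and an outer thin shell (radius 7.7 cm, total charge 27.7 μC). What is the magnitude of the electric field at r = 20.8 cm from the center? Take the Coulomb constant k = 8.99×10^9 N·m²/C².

E ≈ 1.95×10^6 N/C

Use a concentric Gaussian sphere at r = 20.8 cm (r > 7.7 cm, enclosing both).
Q_enc = (-18.3 μC) + (27.7 μC) = 9.40×10^-6 C.
Applying ∮E·dA = Q_enc/ε₀ with Φ = E(4πr²):
E = k|Q_enc|/r² = (8.99×10^9)(9.40e-6)/(0.208)² = 1.95×10^6 N/C.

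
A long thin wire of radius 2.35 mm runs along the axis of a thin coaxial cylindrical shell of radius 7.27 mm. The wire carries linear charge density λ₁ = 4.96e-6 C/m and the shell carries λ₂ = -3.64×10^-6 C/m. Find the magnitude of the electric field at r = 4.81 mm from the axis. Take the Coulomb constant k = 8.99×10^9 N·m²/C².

E = 1.85e7 V/m

Choose a coaxial cylinder of radius r = 4.81 mm (arbitrary length L) as the Gaussian surface (between the conductors, 2.35 mm < r < 7.27 mm).
The shell at 7.27 mm lies outside the Gaussian surface, so λ_enc = λ₁ = 4.96×10^-6 C/m.
Gauss's law: E·2πrL = λ_enc L/ε₀.
E = 2k|λ_enc|/r = 2(8.99×10^9)(4.96e-6)/(0.00481) = 1.85e7 N/C.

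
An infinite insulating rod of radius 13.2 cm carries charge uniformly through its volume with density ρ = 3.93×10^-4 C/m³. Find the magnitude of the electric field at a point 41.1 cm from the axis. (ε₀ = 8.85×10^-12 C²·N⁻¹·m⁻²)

|E| = 9.41e5 V/m

Choose a coaxial cylinder of radius r = 41.1 cm (arbitrary length L) as the Gaussian surface (r > 13.2 cm, full cross-section enclosed).
λ_enc = ρ·πR² = (3.93×10^-4)π(0.132)² = 2.151×10^-5 C/m.
Gauss's law: E·2πrL = λ_enc L/ε₀.
E = |λ_enc|/(2πε₀r) = (2.151×10^-5)/(2π·8.85×10^-12·0.411) = 9.41×10^5 N/C.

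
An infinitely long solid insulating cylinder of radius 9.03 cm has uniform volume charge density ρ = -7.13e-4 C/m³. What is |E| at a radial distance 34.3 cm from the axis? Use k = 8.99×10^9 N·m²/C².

9.57×10^5 V/m

Choose a coaxial cylinder of radius r = 34.3 cm (arbitrary length L) as the Gaussian surface (r > 9.03 cm, full cross-section enclosed).
λ_enc = ρ·πR² = (-7.13×10^-4)π(0.0903)² = -1.826×10^-5 C/m.
Gauss's law: E·2πrL = λ_enc L/ε₀.
E = 2k|λ_enc|/r = 2(8.99×10^9)(1.826e-5)/(0.343) = 9.57×10^5 N/C.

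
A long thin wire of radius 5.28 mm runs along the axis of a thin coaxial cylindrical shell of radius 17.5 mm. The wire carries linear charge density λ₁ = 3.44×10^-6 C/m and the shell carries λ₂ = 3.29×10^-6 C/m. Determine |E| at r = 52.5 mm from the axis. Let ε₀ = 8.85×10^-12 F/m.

By cylindrical symmetry E is radial; use a coaxial Gaussian cylinder of radius 52.5 mm and length L (r > 17.5 mm, enclosing both).
λ_enc = λ₁ + λ₂ = (3.44×10^-6) + (3.29×10^-6) = 6.73e-6 C/m.
Since E is radial and uniform over the curved surface, Φ = E·2πrL = Q_enc/ε₀ = λ_enc L/ε₀.
E = |λ_enc|/(2πε₀r) = (6.73×10^-6)/(2π·8.85×10^-12·0.0525) = 2.31×10^6 N/C.

|E| ≈ 2.31×10^6 N/C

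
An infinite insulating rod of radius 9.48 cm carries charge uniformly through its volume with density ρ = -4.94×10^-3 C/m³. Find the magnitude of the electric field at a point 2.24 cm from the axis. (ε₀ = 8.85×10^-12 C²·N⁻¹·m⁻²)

Coaxial Gaussian cylinder, radius r = 2.24 cm, length L (r < R).
Charge inside radius r per length L is ρ·πr²·L, so λ_enc = ρπr² = -7.787×10^-6 C/m.
Gauss's law: E·2πrL = λ_enc L/ε₀.
E = |λ_enc|/(2πε₀r) = (7.787×10^-6)/(2π·8.85×10^-12·0.0224) = 6.25×10^6 N/C.

E ≈ 6.25e6 N/C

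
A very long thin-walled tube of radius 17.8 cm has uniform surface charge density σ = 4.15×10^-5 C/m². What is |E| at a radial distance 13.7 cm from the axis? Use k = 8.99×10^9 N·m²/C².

Choose a coaxial cylinder of radius r = 13.7 cm (arbitrary length L) as the Gaussian surface (r < 17.8 cm, inside the shell).
No charge is enclosed, so Gauss's law gives E·2πrL = 0 ⇒ E = 0.

|E| = 0 V/m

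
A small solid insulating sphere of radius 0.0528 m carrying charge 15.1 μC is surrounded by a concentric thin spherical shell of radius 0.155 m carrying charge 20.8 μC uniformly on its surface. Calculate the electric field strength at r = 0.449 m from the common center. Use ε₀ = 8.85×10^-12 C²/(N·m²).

Symmetry ⇒ E = E(r) r̂. Gaussian sphere of radius r = 0.449 m (r > 0.155 m, enclosing both).
Q_enc = (15.1 μC) + (20.8 μC) = 3.59×10^-5 C.
Since E is radial and uniform over the Gaussian sphere, Φ = E·4πr² = Q_enc/ε₀.
E = |Q_enc|/(4πε₀r²) = (3.59e-5)/(4π·8.85×10^-12·(0.449)²) = 1.60×10^6 N/C.

E = 1.60e6 N/C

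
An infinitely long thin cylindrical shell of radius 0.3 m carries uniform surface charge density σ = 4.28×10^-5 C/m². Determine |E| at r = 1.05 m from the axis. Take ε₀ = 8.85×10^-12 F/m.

1.38×10^6 V/m

Take a coaxial cylindrical Gaussian surface of radius r = 1.05 m and length L (r > 0.3 m).
The whole shell is enclosed: λ_enc = σ·2πR = (4.28e-5)·2π·(0.3) = 8.068×10^-5 C/m.
Applying ∮E·dA = Q_enc/ε₀ with the end caps contributing no flux:
E = |λ_enc|/(2πε₀r) = (8.068e-5)/(2π·8.85×10^-12·1.05) = 1.38×10^6 N/C.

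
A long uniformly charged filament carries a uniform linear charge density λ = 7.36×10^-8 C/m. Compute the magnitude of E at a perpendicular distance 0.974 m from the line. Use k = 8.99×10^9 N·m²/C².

E ≈ 1.36×10^3 N/C

Take a coaxial cylindrical Gaussian surface of radius r = 0.974 m and length L.
Q_enc = λL, so λ_enc = 7.36e-8 C/m.
Applying ∮E·dA = Q_enc/ε₀ with the end caps contributing no flux:
E = 2k|λ_enc|/r = 2(8.99×10^9)(7.36×10^-8)/(0.974) = 1.36×10^3 N/C.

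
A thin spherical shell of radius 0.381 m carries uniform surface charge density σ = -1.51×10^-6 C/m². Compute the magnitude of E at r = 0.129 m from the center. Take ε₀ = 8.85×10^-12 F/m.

Symmetry ⇒ E = E(r) r̂. Gaussian sphere of radius r = 0.129 m (inside the shell, r < 0.381 m).
All the charge is outside the Gaussian surface: Q_enc = 0, hence E = 0 everywhere inside the shell.

E = 0 (no enclosed charge)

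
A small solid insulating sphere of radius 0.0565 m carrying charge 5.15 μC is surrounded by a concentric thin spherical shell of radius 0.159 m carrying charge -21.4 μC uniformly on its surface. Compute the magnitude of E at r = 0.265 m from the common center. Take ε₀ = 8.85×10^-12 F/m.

Symmetry ⇒ E = E(r) r̂. Gaussian sphere of radius r = 0.265 m (r > 0.159 m, enclosing both).
Q_enc = (5.15 μC) + (-21.4 μC) = -1.625×10^-5 C.
Applying ∮E·dA = Q_enc/ε₀ with Φ = E(4πr²):
E = |Q_enc|/(4πε₀r²) = (1.625e-5)/(4π·8.85×10^-12·(0.265)²) = 2.08×10^6 N/C.

E ≈ 2.08×10^6 V/m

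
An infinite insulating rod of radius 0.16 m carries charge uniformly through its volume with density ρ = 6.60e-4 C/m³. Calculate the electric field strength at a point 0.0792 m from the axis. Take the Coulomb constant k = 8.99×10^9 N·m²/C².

Take a coaxial cylindrical Gaussian surface of radius r = 0.0792 m and length L (r < R).
Charge inside radius r per length L is ρ·πr²·L, so λ_enc = ρπr² = 1.301×10^-5 C/m.
Gauss's law: E·2πrL = λ_enc L/ε₀.
E = 2k|λ_enc|/r = 2(8.99×10^9)(1.301×10^-5)/(0.0792) = 2.95×10^6 N/C.

|E| = 2.95e6 N/C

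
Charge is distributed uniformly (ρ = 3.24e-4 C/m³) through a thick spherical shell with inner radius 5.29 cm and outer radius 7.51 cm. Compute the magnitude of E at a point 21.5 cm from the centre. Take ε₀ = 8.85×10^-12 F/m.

|E| = 7.27e4 N/C

By spherical symmetry E is radial; choose a Gaussian sphere of radius r = 21.5 cm (r > 7.51 cm, enclosing the whole shell).
Q_enc = ρ·(4π/3)(b³ − a³) = (3.24×10^-4)·(4π/3)·((0.0751)³ − (0.0529)³) = 3.739e-7 C.
By Gauss's law, ∮E·dA = E·4πr² = Q_enc/ε₀.
E = |Q_enc|/(4πε₀r²) = (3.739×10^-7)/(4π·8.85×10^-12·(0.215)²) = 7.27×10^4 N/C.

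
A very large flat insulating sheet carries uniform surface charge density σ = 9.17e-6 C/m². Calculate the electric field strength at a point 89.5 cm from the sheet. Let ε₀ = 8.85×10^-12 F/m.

By planar symmetry E is perpendicular to the sheet and uniform; use a Gaussian pillbox with flat faces of area A on each side of the sheet.
Flux Φ = 2EA and Q_enc = σA, so 2EA = σA/ε₀ ⇒ E = |σ|/(2ε₀), independent of distance.
E = |σ|/(2ε₀) = (9.17×10^-6)/(2·8.85×10^-12) = 5.18×10^5 N/C.

E = 5.18×10^5 N/C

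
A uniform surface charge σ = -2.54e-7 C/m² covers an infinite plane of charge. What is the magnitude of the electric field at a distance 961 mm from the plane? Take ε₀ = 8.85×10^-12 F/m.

The symmetry is planar: E is normal to the sheet and the same magnitude on both sides. Take a pillbox straddling the sheet with end-cap area A.
Flux Φ = 2EA and Q_enc = σA, so 2EA = σA/ε₀ ⇒ E = |σ|/(2ε₀), independent of distance.
E = |σ|/(2ε₀) = (2.54×10^-7)/(2·8.85×10^-12) = 1.44e4 N/C.

1.44×10^4 V/m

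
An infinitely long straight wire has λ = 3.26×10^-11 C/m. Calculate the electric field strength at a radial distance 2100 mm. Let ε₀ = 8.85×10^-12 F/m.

|E| ≈ 0.279 N/C

Coaxial Gaussian cylinder, radius r = 2100 mm, length L.
Q_enc = λL, so λ_enc = 3.26×10^-11 C/m.
Gauss's law: E·2πrL = λ_enc L/ε₀.
E = |λ_enc|/(2πε₀r) = (3.26e-11)/(2π·8.85×10^-12·2.1) = 0.279 N/C.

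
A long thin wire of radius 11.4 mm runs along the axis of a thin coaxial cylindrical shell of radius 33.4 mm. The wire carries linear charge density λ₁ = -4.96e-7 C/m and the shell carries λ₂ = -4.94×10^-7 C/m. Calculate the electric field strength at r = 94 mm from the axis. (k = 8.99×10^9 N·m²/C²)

E ≈ 1.89e5 V/m

Choose a coaxial cylinder of radius r = 94 mm (arbitrary length L) as the Gaussian surface (r > 33.4 mm, enclosing both).
λ_enc = λ₁ + λ₂ = (-4.96e-7) + (-4.94×10^-7) = -9.90e-7 C/m.
By Gauss's law (flux through the curved wall only), E·2πrL = λ_enc L/ε₀.
E = 2k|λ_enc|/r = 2(8.99×10^9)(9.90×10^-7)/(0.094) = 1.89e5 N/C.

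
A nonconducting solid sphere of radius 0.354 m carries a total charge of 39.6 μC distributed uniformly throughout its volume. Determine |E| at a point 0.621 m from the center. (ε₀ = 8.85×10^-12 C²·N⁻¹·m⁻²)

Symmetry ⇒ E = E(r) r̂. Gaussian sphere of radius r = 0.621 m (r > R, so the entire charge is enclosed).
Q_enc = 39.6 μC = 3.96×10^-5 C.
Gauss's law: E·4πr² = Q_enc/ε₀.
E = |Q_enc|/(4πε₀r²) = (3.96×10^-5)/(4π·8.85×10^-12·(0.621)²) = 9.23e5 N/C.

|E| = 9.23×10^5 N/C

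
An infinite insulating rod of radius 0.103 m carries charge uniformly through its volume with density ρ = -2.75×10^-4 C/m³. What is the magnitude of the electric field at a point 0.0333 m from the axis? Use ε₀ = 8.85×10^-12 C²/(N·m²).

Coaxial Gaussian cylinder, radius r = 0.0333 m, length L (r < R).
Charge inside radius r per length L is ρ·πr²·L, so λ_enc = ρπr² = -9.58e-7 C/m.
Since E is radial and uniform over the curved surface, Φ = E·2πrL = Q_enc/ε₀ = λ_enc L/ε₀.
E = |λ_enc|/(2πε₀r) = (9.58×10^-7)/(2π·8.85×10^-12·0.0333) = 5.17×10^5 N/C.

E ≈ 5.17e5 N/C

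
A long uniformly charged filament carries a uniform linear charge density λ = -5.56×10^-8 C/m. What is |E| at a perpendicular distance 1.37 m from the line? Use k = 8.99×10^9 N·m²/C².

|E| = 730 N/C

Take a coaxial cylindrical Gaussian surface of radius r = 1.37 m and length L.
Q_enc = λL, so λ_enc = -5.56×10^-8 C/m.
Applying ∮E·dA = Q_enc/ε₀ with the end caps contributing no flux:
E = 2k|λ_enc|/r = 2(8.99×10^9)(5.56×10^-8)/(1.37) = 730 N/C.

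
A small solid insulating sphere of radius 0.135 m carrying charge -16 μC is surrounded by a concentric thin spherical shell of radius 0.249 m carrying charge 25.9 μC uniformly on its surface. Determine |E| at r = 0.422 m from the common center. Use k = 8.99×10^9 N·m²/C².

E = 5.00×10^5 V/m

Use a concentric Gaussian sphere at r = 0.422 m (r > 0.249 m, enclosing both).
Q_enc = (-16 μC) + (25.9 μC) = 9.90e-6 C.
By Gauss's law, ∮E·dA = E·4πr² = Q_enc/ε₀.
E = k|Q_enc|/r² = (8.99×10^9)(9.90×10^-6)/(0.422)² = 5.00×10^5 N/C.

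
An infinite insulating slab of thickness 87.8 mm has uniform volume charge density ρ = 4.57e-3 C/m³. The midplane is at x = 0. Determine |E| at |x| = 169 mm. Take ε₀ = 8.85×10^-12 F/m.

|E| ≈ 2.27e7 N/C

The point |x| = 169 mm lies outside the slab (half-thickness 0.0439 m). A symmetric pillbox spanning the full slab encloses Q_enc = ρ·d·A.
Flux = 2EA ⇒ E = |ρ|d/(2ε₀), independent of distance outside.
E = (4.57×10^-3)(0.0878)/(2·8.85×10^-12) = 2.27×10^7 N/C.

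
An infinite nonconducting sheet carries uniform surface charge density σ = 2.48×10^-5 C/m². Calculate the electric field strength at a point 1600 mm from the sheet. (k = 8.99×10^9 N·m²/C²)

|E| ≈ 1.40×10^6 N/C

The symmetry is planar: E is normal to the sheet and the same magnitude on both sides. Take a pillbox straddling the sheet with end-cap area A.
Only the two end caps contribute flux: Φ = 2EA. With Q_enc = σA, Gauss's law gives E = |σ|/(2ε₀).
E = 2πk|σ| = 2π(8.99×10^9)(2.48e-5) = 1.40×10^6 N/C.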